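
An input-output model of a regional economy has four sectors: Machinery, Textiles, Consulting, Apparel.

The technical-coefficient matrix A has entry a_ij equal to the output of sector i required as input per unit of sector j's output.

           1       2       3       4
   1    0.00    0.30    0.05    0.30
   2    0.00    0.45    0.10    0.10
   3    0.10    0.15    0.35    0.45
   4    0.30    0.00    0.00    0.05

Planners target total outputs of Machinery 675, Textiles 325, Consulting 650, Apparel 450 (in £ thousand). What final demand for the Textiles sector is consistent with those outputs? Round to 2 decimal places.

I − A =
  [   1.00    -0.30    -0.05    -0.30]
  [   0.00     0.55    -0.10    -0.10]
  [  -0.10    -0.15     0.65    -0.45]
  [  -0.30     0.00     0.00     0.95]
d = (I − A) x:
  d_1 = (+1.00)·675 + (-0.30)·325 + (-0.05)·650 + (-0.30)·450 = 410.00
  d_2 = (+0.00)·675 + (+0.55)·325 + (-0.10)·650 + (-0.10)·450 = 68.75
  d_3 = (-0.10)·675 + (-0.15)·325 + (+0.65)·650 + (-0.45)·450 = 103.75
  d_4 = (-0.30)·675 + (+0.00)·325 + (+0.00)·650 + (+0.95)·450 = 225.00

d_2 = 68.75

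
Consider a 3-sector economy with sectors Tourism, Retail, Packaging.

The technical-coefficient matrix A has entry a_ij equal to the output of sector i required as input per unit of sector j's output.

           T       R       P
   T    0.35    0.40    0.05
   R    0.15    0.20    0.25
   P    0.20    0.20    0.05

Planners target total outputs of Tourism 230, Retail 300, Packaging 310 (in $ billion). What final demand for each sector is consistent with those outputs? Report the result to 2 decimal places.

d_T = 14.00, d_R = 128.00, d_P = 188.50

I − A =
  [   0.65    -0.40    -0.05]
  [  -0.15     0.80    -0.25]
  [  -0.20    -0.20     0.95]
d = (I − A) x:
  d_T = (+0.65)·230 + (-0.40)·300 + (-0.05)·310 = 14.00
  d_R = (-0.15)·230 + (+0.80)·300 + (-0.25)·310 = 128.00
  d_P = (-0.20)·230 + (-0.20)·300 + (+0.95)·310 = 188.50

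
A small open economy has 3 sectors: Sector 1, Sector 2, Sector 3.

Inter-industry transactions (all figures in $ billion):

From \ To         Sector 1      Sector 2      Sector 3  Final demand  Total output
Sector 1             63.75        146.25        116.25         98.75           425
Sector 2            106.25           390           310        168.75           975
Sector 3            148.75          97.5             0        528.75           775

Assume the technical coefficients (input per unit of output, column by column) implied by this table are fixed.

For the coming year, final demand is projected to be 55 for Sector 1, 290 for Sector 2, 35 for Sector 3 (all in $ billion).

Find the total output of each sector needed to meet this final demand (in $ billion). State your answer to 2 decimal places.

x_1 = 219.49, x_2 = 695.72, x_3 = 181.39

Technical coefficients a_ij = z_ij / X_j:
  a_11 = 63.75/425 = 0.15, a_21 = 106.25/425 = 0.25, a_31 = 148.75/425 = 0.35
  a_12 = 146.25/975 = 0.15, a_22 = 390/975 = 0.40, a_32 = 97.5/975 = 0.10
  a_13 = 116.25/775 = 0.15, a_23 = 310/775 = 0.40, a_33 = 0/775 = 0.00
I − A =
  [   0.85    -0.15    -0.15]
  [  -0.25     0.60    -0.40]
  [  -0.35    -0.10     1.00]
Cofactors of I−A, C_ij = (−1)^(i+j)·(minor ij) (rows/columns in the sector order above):
  C_11 = (0.60)(1.00) − (-0.40)(-0.10) = 0.5600
  C_12 = −[(-0.25)(1.00) − (-0.40)(-0.35)] = 0.3900
  C_13 = (-0.25)(-0.10) − (0.60)(-0.35) = 0.2350
  C_21 = −[(-0.15)(1.00) − (-0.15)(-0.10)] = 0.1650
  C_22 = (0.85)(1.00) − (-0.15)(-0.35) = 0.7975
  C_23 = −[(0.85)(-0.10) − (-0.15)(-0.35)] = 0.1375
  C_31 = (-0.15)(-0.40) − (-0.15)(0.60) = 0.1500
  C_32 = −[(0.85)(-0.40) − (-0.15)(-0.25)] = 0.3775
  C_33 = (0.85)(0.60) − (-0.15)(-0.25) = 0.4725
det(I−A) = Σ_j (I−A)_1j·C_1j = (0.85)(0.5600) + (-0.15)(0.3900) + (-0.15)(0.2350) = 0.38225
adj(I−A) = Cᵀ =
  [ 0.5600   0.1650   0.1500]
  [ 0.3900   0.7975   0.3775]
  [ 0.2350   0.1375   0.4725]
(I − A)⁻¹ = adj(I−A) / det(I−A) ≈
  [   1.4650     0.4317     0.3924]
  [   1.0203     2.0863     0.9876]
  [   0.6148     0.3597     1.2361]
x = (I − A)⁻¹ d = adj(I−A)·d / det(I−A), with det(I−A) = 0.38225:
  x_1 = (0.5600·55 + 0.1650·290 + 0.1500·35) / 0.38225 = 83.90 / 0.38225 ≈ 219.49
  x_2 = (0.3900·55 + 0.7975·290 + 0.3775·35) / 0.38225 = 265.9375 / 0.38225 ≈ 695.72
  x_3 = (0.2350·55 + 0.1375·290 + 0.4725·35) / 0.38225 = 69.3375 / 0.38225 ≈ 181.39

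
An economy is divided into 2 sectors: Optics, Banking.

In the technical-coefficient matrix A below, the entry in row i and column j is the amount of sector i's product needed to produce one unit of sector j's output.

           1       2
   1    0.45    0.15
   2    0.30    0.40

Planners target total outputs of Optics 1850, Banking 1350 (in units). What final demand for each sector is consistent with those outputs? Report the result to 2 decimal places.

d_1 = 815.00, d_2 = 255.00

I − A =
  [   0.55    -0.15]
  [  -0.30     0.60]
d = (I − A) x:
  d_1 = (+0.55)·1850 + (-0.15)·1350 = 815.00
  d_2 = (-0.30)·1850 + (+0.60)·1350 = 255.00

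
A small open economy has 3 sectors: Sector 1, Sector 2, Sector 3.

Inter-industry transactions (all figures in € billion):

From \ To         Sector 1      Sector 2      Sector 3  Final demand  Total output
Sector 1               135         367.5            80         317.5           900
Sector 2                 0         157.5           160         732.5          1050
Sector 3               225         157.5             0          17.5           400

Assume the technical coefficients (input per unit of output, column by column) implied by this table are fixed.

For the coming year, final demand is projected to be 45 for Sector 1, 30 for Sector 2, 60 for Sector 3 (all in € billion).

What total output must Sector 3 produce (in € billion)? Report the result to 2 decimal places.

x_3 = 99.94

Technical coefficients a_ij = z_ij / X_j:
  a_11 = 135/900 = 0.15, a_21 = 0/900 = 0.00, a_31 = 225/900 = 0.25
  a_12 = 367.5/1050 = 0.35, a_22 = 157.5/1050 = 0.15, a_32 = 157.5/1050 = 0.15
  a_13 = 80/400 = 0.20, a_23 = 160/400 = 0.40, a_33 = 0/400 = 0.00
I − A =
  [   0.85    -0.35    -0.20]
  [   0.00     0.85    -0.40]
  [  -0.25    -0.15     1.00]
Cofactors of I−A, C_ij = (−1)^(i+j)·(minor ij) (rows/columns in the sector order above):
  C_11 = (0.85)(1.00) − (-0.40)(-0.15) = 0.7900
  C_12 = −[(0.00)(1.00) − (-0.40)(-0.25)] = 0.1000
  C_13 = (0.00)(-0.15) − (0.85)(-0.25) = 0.2125
  C_21 = −[(-0.35)(1.00) − (-0.20)(-0.15)] = 0.3800
  C_22 = (0.85)(1.00) − (-0.20)(-0.25) = 0.8000
  C_23 = −[(0.85)(-0.15) − (-0.35)(-0.25)] = 0.2150
  C_31 = (-0.35)(-0.40) − (-0.20)(0.85) = 0.3100
  C_32 = −[(0.85)(-0.40) − (-0.20)(0.00)] = 0.3400
  C_33 = (0.85)(0.85) − (-0.35)(0.00) = 0.7225
det(I−A) = Σ_j (I−A)_1j·C_1j = (0.85)(0.7900) + (-0.35)(0.1000) + (-0.20)(0.2125) = 0.5940
adj(I−A) = Cᵀ =
  [ 0.7900   0.3800   0.3100]
  [ 0.1000   0.8000   0.3400]
  [ 0.2125   0.2150   0.7225]
(I − A)⁻¹ = adj(I−A) / det(I−A) ≈
  [   1.3300     0.6397     0.5219]
  [   0.1684     1.3468     0.5724]
  [   0.3577     0.3620     1.2163]
x = (I − A)⁻¹ d = adj(I−A)·d / det(I−A), with det(I−A) = 0.5940:
  x_1 = (0.7900·45 + 0.3800·30 + 0.3100·60) / 0.5940 = 65.55 / 0.5940 ≈ 110.35
  x_2 = (0.1000·45 + 0.8000·30 + 0.3400·60) / 0.5940 = 48.90 / 0.5940 ≈ 82.32
  x_3 = (0.2125·45 + 0.2150·30 + 0.7225·60) / 0.5940 = 59.3625 / 0.5940 ≈ 99.94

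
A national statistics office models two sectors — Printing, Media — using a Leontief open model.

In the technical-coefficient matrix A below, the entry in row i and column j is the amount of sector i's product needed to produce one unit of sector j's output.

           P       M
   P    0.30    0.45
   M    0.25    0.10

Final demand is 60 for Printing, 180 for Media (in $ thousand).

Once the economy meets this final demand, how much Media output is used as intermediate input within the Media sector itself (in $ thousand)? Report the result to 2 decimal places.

I − A =
  [   0.70    -0.45]
  [  -0.25     0.90]
det(I−A) = (0.70)(0.90) − (-0.45)(-0.25) = 0.5175
adj(I−A) = [[0.90, 0.45], [0.25, 0.70]]
(I − A)⁻¹ = adj(I−A) / det(I−A) ≈
  [   1.7391     0.8696]
  [   0.4831     1.3527]
First solve x = (I − A)⁻¹ d = adj(I−A)·d / det(I−A); in particular x_M = (0.25·60 + 0.70·180) / 0.5175 = 141.00 / 0.5175 ≈ 272.4638.
Intermediate flow from M to M: z_MM = a_MM · x_M = 0.10 × 141.00 / 0.5175 = 14.10 / 0.5175 ≈ 27.25.

z_MM = 27.25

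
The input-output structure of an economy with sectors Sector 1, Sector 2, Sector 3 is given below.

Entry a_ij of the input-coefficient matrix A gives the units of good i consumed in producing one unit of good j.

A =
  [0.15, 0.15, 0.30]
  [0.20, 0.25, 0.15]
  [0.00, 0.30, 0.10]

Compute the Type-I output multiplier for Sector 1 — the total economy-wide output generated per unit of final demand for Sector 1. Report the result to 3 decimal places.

m_1 = 1.774

I − A =
  [   0.85    -0.15    -0.30]
  [  -0.20     0.75    -0.15]
  [   0.00    -0.30     0.90]
Cofactors of I−A, C_ij = (−1)^(i+j)·(minor ij) (rows/columns in the sector order above):
  C_11 = (0.75)(0.90) − (-0.15)(-0.30) = 0.6300
  C_12 = −[(-0.20)(0.90) − (-0.15)(0.00)] = 0.1800
  C_13 = (-0.20)(-0.30) − (0.75)(0.00) = 0.0600
  C_21 = −[(-0.15)(0.90) − (-0.30)(-0.30)] = 0.2250
  C_22 = (0.85)(0.90) − (-0.30)(0.00) = 0.7650
  C_23 = −[(0.85)(-0.30) − (-0.15)(0.00)] = 0.2550
  C_31 = (-0.15)(-0.15) − (-0.30)(0.75) = 0.2475
  C_32 = −[(0.85)(-0.15) − (-0.30)(-0.20)] = 0.1875
  C_33 = (0.85)(0.75) − (-0.15)(-0.20) = 0.6075
det(I−A) = Σ_j (I−A)_1j·C_1j = (0.85)(0.6300) + (-0.15)(0.1800) + (-0.30)(0.0600) = 0.4905
adj(I−A) = Cᵀ =
  [ 0.6300   0.2250   0.2475]
  [ 0.1800   0.7650   0.1875]
  [ 0.0600   0.2550   0.6075]
(I − A)⁻¹ = adj(I−A) / det(I−A) ≈
  [   1.2844     0.4587     0.5046]
  [   0.3670     1.5596     0.3823]
  [   0.1223     0.5199     1.2385]
The output multiplier for sector j is the column-j sum of the Leontief inverse (I − A)⁻¹ = adj(I−A) / det(I−A).
Column 1 of adj(I−A): (0.6300, 0.1800, 0.0600); det(I−A) = 0.4905.
m_1 = (0.6300 + 0.1800 + 0.0600) / 0.4905 = 0.87 / 0.4905 ≈ 1.774.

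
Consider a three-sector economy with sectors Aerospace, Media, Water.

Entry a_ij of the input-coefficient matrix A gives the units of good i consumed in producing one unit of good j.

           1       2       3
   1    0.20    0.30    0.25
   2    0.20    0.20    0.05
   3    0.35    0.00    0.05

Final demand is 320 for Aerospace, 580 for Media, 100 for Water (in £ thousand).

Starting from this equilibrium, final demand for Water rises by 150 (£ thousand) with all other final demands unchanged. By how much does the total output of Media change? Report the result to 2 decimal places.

I − A =
  [   0.80    -0.30    -0.25]
  [  -0.20     0.80    -0.05]
  [  -0.35     0.00     0.95]
Cofactors of I−A, C_ij = (−1)^(i+j)·(minor ij) (rows/columns in the sector order above):
  C_11 = (0.80)(0.95) − (-0.05)(0.00) = 0.7600
  C_12 = −[(-0.20)(0.95) − (-0.05)(-0.35)] = 0.2075
  C_13 = (-0.20)(0.00) − (0.80)(-0.35) = 0.2800
  C_21 = −[(-0.30)(0.95) − (-0.25)(0.00)] = 0.2850
  C_22 = (0.80)(0.95) − (-0.25)(-0.35) = 0.6725
  C_23 = −[(0.80)(0.00) − (-0.30)(-0.35)] = 0.1050
  C_31 = (-0.30)(-0.05) − (-0.25)(0.80) = 0.2150
  C_32 = −[(0.80)(-0.05) − (-0.25)(-0.20)] = 0.0900
  C_33 = (0.80)(0.80) − (-0.30)(-0.20) = 0.5800
det(I−A) = Σ_j (I−A)_1j·C_1j = (0.80)(0.7600) + (-0.30)(0.2075) + (-0.25)(0.2800) = 0.47575
adj(I−A) = Cᵀ =
  [ 0.7600   0.2850   0.2150]
  [ 0.2075   0.6725   0.0900]
  [ 0.2800   0.1050   0.5800]
(I − A)⁻¹ = adj(I−A) / det(I−A) ≈
  [   1.5975     0.5991     0.4519]
  [   0.4362     1.4136     0.1892]
  [   0.5885     0.2207     1.2191]
Δx = (I − A)⁻¹ Δd with Δd having +150 in the Water component and 0 elsewhere.
So Δx_2 = L_23 · (+150), where L_23 = adj(I−A)_23 / det(I−A) = 0.0900 / 0.47575.
Δx_2 = 0.0900 × (+150) / 0.47575 = 13.50 / 0.47575 ≈ 28.38.

Δx_2 = 28.38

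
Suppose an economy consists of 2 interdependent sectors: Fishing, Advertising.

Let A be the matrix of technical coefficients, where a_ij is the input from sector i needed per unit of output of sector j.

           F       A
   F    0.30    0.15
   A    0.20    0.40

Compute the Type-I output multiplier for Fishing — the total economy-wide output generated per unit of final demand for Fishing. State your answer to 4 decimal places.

m_F = 2.0513

I − A =
  [   0.70    -0.15]
  [  -0.20     0.60]
det(I−A) = (0.70)(0.60) − (-0.15)(-0.20) = 0.3900
adj(I−A) = [[0.60, 0.15], [0.20, 0.70]]
(I − A)⁻¹ = adj(I−A) / det(I−A) ≈
  [   1.53846     0.38462]
  [   0.51282     1.79487]
The output multiplier for sector j is the column-j sum of the Leontief inverse (I − A)⁻¹ = adj(I−A) / det(I−A).
Column F of adj(I−A): (0.60, 0.20); det(I−A) = 0.3900.
m_F = (0.60 + 0.20) / 0.3900 = 0.80 / 0.3900 ≈ 2.0513.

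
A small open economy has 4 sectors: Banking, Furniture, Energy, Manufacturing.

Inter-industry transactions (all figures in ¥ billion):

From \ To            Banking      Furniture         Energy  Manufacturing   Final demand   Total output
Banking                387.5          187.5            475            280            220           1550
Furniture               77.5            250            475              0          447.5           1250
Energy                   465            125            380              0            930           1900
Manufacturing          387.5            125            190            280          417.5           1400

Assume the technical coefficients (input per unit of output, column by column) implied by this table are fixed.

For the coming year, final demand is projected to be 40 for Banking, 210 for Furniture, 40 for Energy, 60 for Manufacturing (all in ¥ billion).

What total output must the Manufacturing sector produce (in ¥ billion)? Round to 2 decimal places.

x_M = 213.45

Technical coefficients a_ij = z_ij / X_j:
  a_BB = 387.5/1550 = 0.25, a_FB = 77.5/1550 = 0.05, a_EB = 465/1550 = 0.30, a_MB = 387.5/1550 = 0.25
  a_BF = 187.5/1250 = 0.15, a_FF = 250/1250 = 0.20, a_EF = 125/1250 = 0.10, a_MF = 125/1250 = 0.10
  a_BE = 475/1900 = 0.25, a_FE = 475/1900 = 0.25, a_EE = 380/1900 = 0.20, a_ME = 190/1900 = 0.10
  a_BM = 280/1400 = 0.20, a_FM = 0/1400 = 0.00, a_EM = 0/1400 = 0.00, a_MM = 280/1400 = 0.20
I − A =
  [   0.75    -0.15    -0.25    -0.20]
  [  -0.05     0.80    -0.25     0.00]
  [  -0.30    -0.10     0.80     0.00]
  [  -0.25    -0.10    -0.10     0.80]
Compute the cofactors C_ij = (−1)^(i+j)·(3×3 minor ij) of I−A; the adjugate is their transpose:
adj(I−A) = Cᵀ =
  [ 0.492000   0.134000   0.211000   0.123000]
  [ 0.092000   0.374000   0.148500   0.023000]
  [ 0.196000   0.097000   0.433000   0.049000]
  [ 0.189750   0.100750   0.138625   0.382750]
det(I−A) = Σ_j (I−A)_1j·C_1j = (0.75)(0.492000) + (-0.15)(0.092000) + (-0.25)(0.196000) + (-0.20)(0.189750) = 0.26825
(I − A)⁻¹ = adj(I−A) / det(I−A) ≈
  [   1.8341     0.4995     0.7866     0.4585]
  [   0.3430     1.3942     0.5536     0.0857]
  [   0.7307     0.3616     1.6142     0.1827]
  [   0.7074     0.3756     0.5168     1.4268]
x = (I − A)⁻¹ d = adj(I−A)·d / det(I−A), with det(I−A) = 0.26825:
  x_B = (0.492000·40 + 0.134000·210 + 0.211000·40 + 0.123000·60) / 0.26825 = 63.64 / 0.26825 ≈ 237.24
  x_F = (0.092000·40 + 0.374000·210 + 0.148500·40 + 0.023000·60) / 0.26825 = 89.54 / 0.26825 ≈ 333.79
  x_E = (0.196000·40 + 0.097000·210 + 0.433000·40 + 0.049000·60) / 0.26825 = 48.47 / 0.26825 ≈ 180.69
  x_M = (0.189750·40 + 0.100750·210 + 0.138625·40 + 0.382750·60) / 0.26825 = 57.2575 / 0.26825 ≈ 213.45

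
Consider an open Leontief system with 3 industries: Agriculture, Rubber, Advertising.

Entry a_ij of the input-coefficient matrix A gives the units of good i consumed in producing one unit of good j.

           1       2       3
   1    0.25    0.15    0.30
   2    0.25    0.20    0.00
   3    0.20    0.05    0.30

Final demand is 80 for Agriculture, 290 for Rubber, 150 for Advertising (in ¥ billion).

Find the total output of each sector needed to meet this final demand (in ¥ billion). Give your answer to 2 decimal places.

I − A =
  [   0.75    -0.15    -0.30]
  [  -0.25     0.80     0.00]
  [  -0.20    -0.05     0.70]
Cofactors of I−A, C_ij = (−1)^(i+j)·(minor ij) (rows/columns in the sector order above):
  C_11 = (0.80)(0.70) − (0.00)(-0.05) = 0.5600
  C_12 = −[(-0.25)(0.70) − (0.00)(-0.20)] = 0.1750
  C_13 = (-0.25)(-0.05) − (0.80)(-0.20) = 0.1725
  C_21 = −[(-0.15)(0.70) − (-0.30)(-0.05)] = 0.1200
  C_22 = (0.75)(0.70) − (-0.30)(-0.20) = 0.4650
  C_23 = −[(0.75)(-0.05) − (-0.15)(-0.20)] = 0.0675
  C_31 = (-0.15)(0.00) − (-0.30)(0.80) = 0.2400
  C_32 = −[(0.75)(0.00) − (-0.30)(-0.25)] = 0.0750
  C_33 = (0.75)(0.80) − (-0.15)(-0.25) = 0.5625
det(I−A) = Σ_j (I−A)_1j·C_1j = (0.75)(0.5600) + (-0.15)(0.1750) + (-0.30)(0.1725) = 0.3420
adj(I−A) = Cᵀ =
  [ 0.5600   0.1200   0.2400]
  [ 0.1750   0.4650   0.0750]
  [ 0.1725   0.0675   0.5625]
(I − A)⁻¹ = adj(I−A) / det(I−A) ≈
  [   1.6374     0.3509     0.7018]
  [   0.5117     1.3596     0.2193]
  [   0.5044     0.1974     1.6447]
x = (I − A)⁻¹ d = adj(I−A)·d / det(I−A), with det(I−A) = 0.3420:
  x_1 = (0.5600·80 + 0.1200·290 + 0.2400·150) / 0.3420 = 115.60 / 0.3420 ≈ 338.01
  x_2 = (0.1750·80 + 0.4650·290 + 0.0750·150) / 0.3420 = 160.10 / 0.3420 ≈ 468.13
  x_3 = (0.1725·80 + 0.0675·290 + 0.5625·150) / 0.3420 = 117.75 / 0.3420 ≈ 344.30

x_1 = 338.01, x_2 = 468.13, x_3 = 344.30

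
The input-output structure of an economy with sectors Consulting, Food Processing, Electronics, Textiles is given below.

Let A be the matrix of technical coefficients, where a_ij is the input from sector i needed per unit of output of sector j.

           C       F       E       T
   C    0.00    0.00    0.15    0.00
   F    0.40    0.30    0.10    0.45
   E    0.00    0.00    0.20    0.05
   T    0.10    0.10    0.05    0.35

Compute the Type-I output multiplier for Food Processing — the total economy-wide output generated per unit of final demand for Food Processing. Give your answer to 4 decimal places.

I − A =
  [   1.00     0.00    -0.15     0.00]
  [  -0.40     0.70    -0.10    -0.45]
  [   0.00     0.00     0.80    -0.05]
  [  -0.10    -0.10    -0.05     0.65]
Compute the cofactors C_ij = (−1)^(i+j)·(3×3 minor ij) of I−A; the adjugate is their transpose:
adj(I−A) = Cᵀ =
  [ 0.32575   0.00075   0.06150   0.00525]
  [ 0.24350   0.51675   0.13325   0.36800]
  [ 0.00550   0.00500   0.41000   0.03500]
  [ 0.08800   0.08000   0.06150   0.56000]
det(I−A) = Σ_j (I−A)_1j·C_1j = (1.00)(0.32575) + (0.00)(0.24350) + (-0.15)(0.00550) + (0.00)(0.08800) = 0.324925
(I − A)⁻¹ = adj(I−A) / det(I−A) ≈
  [   1.00254     0.00231     0.18927     0.01616]
  [   0.74940     1.59037     0.41009     1.13257]
  [   0.01693     0.01539     1.26183     0.10772]
  [   0.27083     0.24621     0.18927     1.72347]
The output multiplier for sector j is the column-j sum of the Leontief inverse (I − A)⁻¹ = adj(I−A) / det(I−A).
Column F of adj(I−A): (0.00075, 0.51675, 0.00500, 0.08000); det(I−A) = 0.324925.
m_F = (0.00075 + 0.51675 + 0.00500 + 0.08000) / 0.324925 = 0.6025 / 0.324925 ≈ 1.8543.

m_F = 1.8543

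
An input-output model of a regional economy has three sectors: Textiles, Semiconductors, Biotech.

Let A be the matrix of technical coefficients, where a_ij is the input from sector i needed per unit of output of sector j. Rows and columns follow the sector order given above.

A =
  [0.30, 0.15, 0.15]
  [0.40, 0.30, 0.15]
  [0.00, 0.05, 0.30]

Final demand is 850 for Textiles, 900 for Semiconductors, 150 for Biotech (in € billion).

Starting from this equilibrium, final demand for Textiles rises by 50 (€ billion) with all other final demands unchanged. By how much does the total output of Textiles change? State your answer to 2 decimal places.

Δx_T = 82.41

I − A =
  [   0.70    -0.15    -0.15]
  [  -0.40     0.70    -0.15]
  [   0.00    -0.05     0.70]
Cofactors of I−A, C_ij = (−1)^(i+j)·(minor ij) (rows/columns in the sector order above):
  C_11 = (0.70)(0.70) − (-0.15)(-0.05) = 0.4825
  C_12 = −[(-0.40)(0.70) − (-0.15)(0.00)] = 0.2800
  C_13 = (-0.40)(-0.05) − (0.70)(0.00) = 0.0200
  C_21 = −[(-0.15)(0.70) − (-0.15)(-0.05)] = 0.1125
  C_22 = (0.70)(0.70) − (-0.15)(0.00) = 0.4900
  C_23 = −[(0.70)(-0.05) − (-0.15)(0.00)] = 0.0350
  C_31 = (-0.15)(-0.15) − (-0.15)(0.70) = 0.1275
  C_32 = −[(0.70)(-0.15) − (-0.15)(-0.40)] = 0.1650
  C_33 = (0.70)(0.70) − (-0.15)(-0.40) = 0.4300
det(I−A) = Σ_j (I−A)_1j·C_1j = (0.70)(0.4825) + (-0.15)(0.2800) + (-0.15)(0.0200) = 0.29275
adj(I−A) = Cᵀ =
  [ 0.4825   0.1125   0.1275]
  [ 0.2800   0.4900   0.1650]
  [ 0.0200   0.0350   0.4300]
(I − A)⁻¹ = adj(I−A) / det(I−A) ≈
  [   1.6482     0.3843     0.4355]
  [   0.9564     1.6738     0.5636]
  [   0.0683     0.1196     1.4688]
Δx = (I − A)⁻¹ Δd with Δd having +50 in the Textiles component and 0 elsewhere.
So Δx_T = L_TT · (+50), where L_TT = adj(I−A)_TT / det(I−A) = 0.4825 / 0.29275.
Δx_T = 0.4825 × (+50) / 0.29275 = 24.125 / 0.29275 ≈ 82.41.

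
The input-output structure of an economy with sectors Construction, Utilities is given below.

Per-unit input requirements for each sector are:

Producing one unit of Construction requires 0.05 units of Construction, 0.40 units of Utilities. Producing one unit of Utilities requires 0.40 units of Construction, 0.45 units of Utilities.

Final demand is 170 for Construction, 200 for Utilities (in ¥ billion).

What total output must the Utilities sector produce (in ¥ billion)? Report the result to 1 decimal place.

I − A =
  [   0.95    -0.40]
  [  -0.40     0.55]
det(I−A) = (0.95)(0.55) − (-0.40)(-0.40) = 0.3625
adj(I−A) = [[0.55, 0.40], [0.40, 0.95]]
(I − A)⁻¹ = adj(I−A) / det(I−A) ≈
  [   1.5172     1.1034]
  [   1.1034     2.6207]
x = (I − A)⁻¹ d = adj(I−A)·d / det(I−A), with det(I−A) = 0.3625:
  x_1 = (0.55·170 + 0.40·200) / 0.3625 = 173.50 / 0.3625 ≈ 478.6
  x_2 = (0.40·170 + 0.95·200) / 0.3625 = 258.00 / 0.3625 ≈ 711.7

x_2 = 711.7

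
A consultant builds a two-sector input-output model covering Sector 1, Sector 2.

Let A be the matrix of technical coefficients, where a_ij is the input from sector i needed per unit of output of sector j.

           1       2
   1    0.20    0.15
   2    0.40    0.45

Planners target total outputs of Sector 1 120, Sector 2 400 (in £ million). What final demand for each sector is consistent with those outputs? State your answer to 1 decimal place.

I − A =
  [   0.80    -0.15]
  [  -0.40     0.55]
d = (I − A) x:
  d_1 = (+0.80)·120 + (-0.15)·400 = 36.0
  d_2 = (-0.40)·120 + (+0.55)·400 = 172.0

d_1 = 36.0, d_2 = 172.0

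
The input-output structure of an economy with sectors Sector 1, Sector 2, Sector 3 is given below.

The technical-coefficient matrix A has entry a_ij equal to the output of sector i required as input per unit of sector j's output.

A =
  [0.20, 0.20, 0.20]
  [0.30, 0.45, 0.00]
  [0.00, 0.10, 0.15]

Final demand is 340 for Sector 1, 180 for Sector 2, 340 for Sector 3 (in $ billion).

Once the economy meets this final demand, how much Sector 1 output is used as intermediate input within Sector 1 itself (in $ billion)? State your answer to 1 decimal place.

z_11 = 145.5

I − A =
  [   0.80    -0.20    -0.20]
  [  -0.30     0.55     0.00]
  [   0.00    -0.10     0.85]
Cofactors of I−A, C_ij = (−1)^(i+j)·(minor ij) (rows/columns in the sector order above):
  C_11 = (0.55)(0.85) − (0.00)(-0.10) = 0.4675
  C_12 = −[(-0.30)(0.85) − (0.00)(0.00)] = 0.2550
  C_13 = (-0.30)(-0.10) − (0.55)(0.00) = 0.0300
  C_21 = −[(-0.20)(0.85) − (-0.20)(-0.10)] = 0.1900
  C_22 = (0.80)(0.85) − (-0.20)(0.00) = 0.6800
  C_23 = −[(0.80)(-0.10) − (-0.20)(0.00)] = 0.0800
  C_31 = (-0.20)(0.00) − (-0.20)(0.55) = 0.1100
  C_32 = −[(0.80)(0.00) − (-0.20)(-0.30)] = 0.0600
  C_33 = (0.80)(0.55) − (-0.20)(-0.30) = 0.3800
det(I−A) = Σ_j (I−A)_1j·C_1j = (0.80)(0.4675) + (-0.20)(0.2550) + (-0.20)(0.0300) = 0.3170
adj(I−A) = Cᵀ =
  [ 0.4675   0.1900   0.1100]
  [ 0.2550   0.6800   0.0600]
  [ 0.0300   0.0800   0.3800]
(I − A)⁻¹ = adj(I−A) / det(I−A) ≈
  [   1.4748     0.5994     0.3470]
  [   0.8044     2.1451     0.1893]
  [   0.0946     0.2524     1.1987]
First solve x = (I − A)⁻¹ d = adj(I−A)·d / det(I−A); in particular x_1 = (0.4675·340 + 0.1900·180 + 0.1100·340) / 0.3170 = 230.55 / 0.3170 ≈ 727.287.
Intermediate flow from 1 to 1: z_11 = a_11 · x_1 = 0.20 × 230.55 / 0.3170 = 46.11 / 0.3170 ≈ 145.5.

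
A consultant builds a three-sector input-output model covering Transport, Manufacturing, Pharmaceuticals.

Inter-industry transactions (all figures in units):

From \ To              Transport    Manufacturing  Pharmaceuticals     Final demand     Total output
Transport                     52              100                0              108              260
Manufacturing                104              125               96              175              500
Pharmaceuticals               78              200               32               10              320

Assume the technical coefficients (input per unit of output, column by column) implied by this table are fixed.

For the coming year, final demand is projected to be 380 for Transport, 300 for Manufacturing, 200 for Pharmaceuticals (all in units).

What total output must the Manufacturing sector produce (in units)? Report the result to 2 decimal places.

x_M = 1228.81

Technical coefficients a_ij = z_ij / X_j:
  a_TT = 52/260 = 0.20, a_MT = 104/260 = 0.40, a_PT = 78/260 = 0.30
  a_TM = 100/500 = 0.20, a_MM = 125/500 = 0.25, a_PM = 200/500 = 0.40
  a_TP = 0/320 = 0.00, a_MP = 96/320 = 0.30, a_PP = 32/320 = 0.10
I − A =
  [   0.80    -0.20     0.00]
  [  -0.40     0.75    -0.30]
  [  -0.30    -0.40     0.90]
Cofactors of I−A, C_ij = (−1)^(i+j)·(minor ij) (rows/columns in the sector order above):
  C_11 = (0.75)(0.90) − (-0.30)(-0.40) = 0.5550
  C_12 = −[(-0.40)(0.90) − (-0.30)(-0.30)] = 0.4500
  C_13 = (-0.40)(-0.40) − (0.75)(-0.30) = 0.3850
  C_21 = −[(-0.20)(0.90) − (0.00)(-0.40)] = 0.1800
  C_22 = (0.80)(0.90) − (0.00)(-0.30) = 0.7200
  C_23 = −[(0.80)(-0.40) − (-0.20)(-0.30)] = 0.3800
  C_31 = (-0.20)(-0.30) − (0.00)(0.75) = 0.0600
  C_32 = −[(0.80)(-0.30) − (0.00)(-0.40)] = 0.2400
  C_33 = (0.80)(0.75) − (-0.20)(-0.40) = 0.5200
det(I−A) = Σ_j (I−A)_1j·C_1j = (0.80)(0.5550) + (-0.20)(0.4500) + (0.00)(0.3850) = 0.3540
adj(I−A) = Cᵀ =
  [ 0.5550   0.1800   0.0600]
  [ 0.4500   0.7200   0.2400]
  [ 0.3850   0.3800   0.5200]
(I − A)⁻¹ = adj(I−A) / det(I−A) ≈
  [   1.5678     0.5085     0.1695]
  [   1.2712     2.0339     0.6780]
  [   1.0876     1.0734     1.4689]
x = (I − A)⁻¹ d = adj(I−A)·d / det(I−A), with det(I−A) = 0.3540:
  x_T = (0.5550·380 + 0.1800·300 + 0.0600·200) / 0.3540 = 276.90 / 0.3540 ≈ 782.20
  x_M = (0.4500·380 + 0.7200·300 + 0.2400·200) / 0.3540 = 435.00 / 0.3540 ≈ 1228.81
  x_P = (0.3850·380 + 0.3800·300 + 0.5200·200) / 0.3540 = 364.30 / 0.3540 ≈ 1029.10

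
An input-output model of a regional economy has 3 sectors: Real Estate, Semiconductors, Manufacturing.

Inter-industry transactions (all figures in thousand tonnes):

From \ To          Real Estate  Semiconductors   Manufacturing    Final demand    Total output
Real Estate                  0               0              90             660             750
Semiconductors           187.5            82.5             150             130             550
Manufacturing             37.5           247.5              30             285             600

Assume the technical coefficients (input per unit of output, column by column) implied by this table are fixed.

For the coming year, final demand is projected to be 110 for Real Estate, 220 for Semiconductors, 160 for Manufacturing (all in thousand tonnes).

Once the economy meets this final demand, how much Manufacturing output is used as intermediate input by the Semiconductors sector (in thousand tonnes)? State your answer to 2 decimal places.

Technical coefficients a_ij = z_ij / X_j:
  a_RR = 0/750 = 0.00, a_SR = 187.5/750 = 0.25, a_MR = 37.5/750 = 0.05
  a_RS = 0/550 = 0.00, a_SS = 82.5/550 = 0.15, a_MS = 247.5/550 = 0.45
  a_RM = 90/600 = 0.15, a_SM = 150/600 = 0.25, a_MM = 30/600 = 0.05
I − A =
  [   1.00     0.00    -0.15]
  [  -0.25     0.85    -0.25]
  [  -0.05    -0.45     0.95]
Cofactors of I−A, C_ij = (−1)^(i+j)·(minor ij) (rows/columns in the sector order above):
  C_11 = (0.85)(0.95) − (-0.25)(-0.45) = 0.6950
  C_12 = −[(-0.25)(0.95) − (-0.25)(-0.05)] = 0.2500
  C_13 = (-0.25)(-0.45) − (0.85)(-0.05) = 0.1550
  C_21 = −[(0.00)(0.95) − (-0.15)(-0.45)] = 0.0675
  C_22 = (1.00)(0.95) − (-0.15)(-0.05) = 0.9425
  C_23 = −[(1.00)(-0.45) − (0.00)(-0.05)] = 0.4500
  C_31 = (0.00)(-0.25) − (-0.15)(0.85) = 0.1275
  C_32 = −[(1.00)(-0.25) − (-0.15)(-0.25)] = 0.2875
  C_33 = (1.00)(0.85) − (0.00)(-0.25) = 0.8500
det(I−A) = Σ_j (I−A)_1j·C_1j = (1.00)(0.6950) + (0.00)(0.2500) + (-0.15)(0.1550) = 0.67175
adj(I−A) = Cᵀ =
  [ 0.6950   0.0675   0.1275]
  [ 0.2500   0.9425   0.2875]
  [ 0.1550   0.4500   0.8500]
(I − A)⁻¹ = adj(I−A) / det(I−A) ≈
  [   1.0346     0.1005     0.1898]
  [   0.3722     1.4031     0.4280]
  [   0.2307     0.6699     1.2654]
First solve x = (I − A)⁻¹ d = adj(I−A)·d / det(I−A); in particular x_S = (0.2500·110 + 0.9425·220 + 0.2875·160) / 0.67175 = 280.85 / 0.67175 ≈ 418.0871.
Intermediate flow from M to S: z_MS = a_MS · x_S = 0.45 × 280.85 / 0.67175 = 126.3825 / 0.67175 ≈ 188.14.

z_MS = 188.14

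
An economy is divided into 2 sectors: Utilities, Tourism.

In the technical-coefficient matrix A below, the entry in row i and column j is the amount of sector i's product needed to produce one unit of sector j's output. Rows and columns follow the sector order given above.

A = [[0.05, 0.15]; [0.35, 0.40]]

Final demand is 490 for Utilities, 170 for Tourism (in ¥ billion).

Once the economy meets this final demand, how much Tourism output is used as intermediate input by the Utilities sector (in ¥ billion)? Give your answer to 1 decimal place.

I − A =
  [   0.95    -0.15]
  [  -0.35     0.60]
det(I−A) = (0.95)(0.60) − (-0.15)(-0.35) = 0.5175
adj(I−A) = [[0.60, 0.15], [0.35, 0.95]]
(I − A)⁻¹ = adj(I−A) / det(I−A) ≈
  [   1.1594     0.2899]
  [   0.6763     1.8357]
First solve x = (I − A)⁻¹ d = adj(I−A)·d / det(I−A); in particular x_U = (0.60·490 + 0.15·170) / 0.5175 = 319.50 / 0.5175 ≈ 617.391.
Intermediate flow from T to U: z_TU = a_TU · x_U = 0.35 × 319.50 / 0.5175 = 111.825 / 0.5175 ≈ 216.1.

z_TU = 216.1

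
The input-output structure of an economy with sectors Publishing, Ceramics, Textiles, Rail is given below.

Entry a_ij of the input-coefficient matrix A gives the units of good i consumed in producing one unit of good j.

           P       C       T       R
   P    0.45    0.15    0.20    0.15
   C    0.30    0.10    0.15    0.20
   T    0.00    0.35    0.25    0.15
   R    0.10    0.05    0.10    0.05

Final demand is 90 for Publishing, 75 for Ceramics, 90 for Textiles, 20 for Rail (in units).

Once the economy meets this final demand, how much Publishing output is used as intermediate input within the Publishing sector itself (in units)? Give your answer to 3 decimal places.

I − A =
  [   0.55    -0.15    -0.20    -0.15]
  [  -0.30     0.90    -0.15    -0.20]
  [   0.00    -0.35     0.75    -0.15]
  [  -0.10    -0.05    -0.10     0.95]
Compute the cofactors C_ij = (−1)^(i+j)·(3×3 minor ij) of I−A; the adjugate is their transpose:
adj(I−A) = Cᵀ =
  [ 0.562250   0.183500   0.208000   0.160250]
  [ 0.226500   0.369375   0.152625   0.137625]
  [ 0.122500   0.184000   0.403250   0.121750]
  [ 0.084000   0.058125   0.072375   0.287625]
det(I−A) = Σ_j (I−A)_1j·C_1j = (0.55)(0.562250) + (-0.15)(0.226500) + (-0.20)(0.122500) + (-0.15)(0.084000) = 0.2381625
(I − A)⁻¹ = adj(I−A) / det(I−A) ≈
  [   2.3608     0.7705     0.8734     0.6729]
  [   0.9510     1.5509     0.6408     0.5779]
  [   0.5144     0.7726     1.6932     0.5112]
  [   0.3527     0.2441     0.3039     1.2077]
First solve x = (I − A)⁻¹ d = adj(I−A)·d / det(I−A); in particular x_P = (0.562250·90 + 0.183500·75 + 0.208000·90 + 0.160250·20) / 0.2381625 = 86.29 / 0.2381625 ≈ 362.31565.
Intermediate flow from P to P: z_PP = a_PP · x_P = 0.45 × 86.29 / 0.2381625 = 38.8305 / 0.2381625 ≈ 163.042.

z_PP = 163.042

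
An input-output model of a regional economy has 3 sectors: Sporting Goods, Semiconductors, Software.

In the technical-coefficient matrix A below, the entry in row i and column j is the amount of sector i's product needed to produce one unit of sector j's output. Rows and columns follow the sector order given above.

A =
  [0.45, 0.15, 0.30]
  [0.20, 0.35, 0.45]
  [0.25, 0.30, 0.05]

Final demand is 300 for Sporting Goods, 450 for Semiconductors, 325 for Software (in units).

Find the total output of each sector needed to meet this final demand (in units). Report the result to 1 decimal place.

x_1 = 2183.9, x_2 = 2558.3, x_3 = 1724.7

I − A =
  [   0.55    -0.15    -0.30]
  [  -0.20     0.65    -0.45]
  [  -0.25    -0.30     0.95]
Cofactors of I−A, C_ij = (−1)^(i+j)·(minor ij) (rows/columns in the sector order above):
  C_11 = (0.65)(0.95) − (-0.45)(-0.30) = 0.4825
  C_12 = −[(-0.20)(0.95) − (-0.45)(-0.25)] = 0.3025
  C_13 = (-0.20)(-0.30) − (0.65)(-0.25) = 0.2225
  C_21 = −[(-0.15)(0.95) − (-0.30)(-0.30)] = 0.2325
  C_22 = (0.55)(0.95) − (-0.30)(-0.25) = 0.4475
  C_23 = −[(0.55)(-0.30) − (-0.15)(-0.25)] = 0.2025
  C_31 = (-0.15)(-0.45) − (-0.30)(0.65) = 0.2625
  C_32 = −[(0.55)(-0.45) − (-0.30)(-0.20)] = 0.3075
  C_33 = (0.55)(0.65) − (-0.15)(-0.20) = 0.3275
det(I−A) = Σ_j (I−A)_1j·C_1j = (0.55)(0.4825) + (-0.15)(0.3025) + (-0.30)(0.2225) = 0.15325
adj(I−A) = Cᵀ =
  [ 0.4825   0.2325   0.2625]
  [ 0.3025   0.4475   0.3075]
  [ 0.2225   0.2025   0.3275]
(I − A)⁻¹ = adj(I−A) / det(I−A) ≈
  [   3.1485     1.5171     1.7129]
  [   1.9739     2.9201     2.0065]
  [   1.4519     1.3214     2.1370]
x = (I − A)⁻¹ d = adj(I−A)·d / det(I−A), with det(I−A) = 0.15325:
  x_1 = (0.4825·300 + 0.2325·450 + 0.2625·325) / 0.15325 = 334.6875 / 0.15325 ≈ 2183.9
  x_2 = (0.3025·300 + 0.4475·450 + 0.3075·325) / 0.15325 = 392.0625 / 0.15325 ≈ 2558.3
  x_3 = (0.2225·300 + 0.2025·450 + 0.3275·325) / 0.15325 = 264.3125 / 0.15325 ≈ 1724.7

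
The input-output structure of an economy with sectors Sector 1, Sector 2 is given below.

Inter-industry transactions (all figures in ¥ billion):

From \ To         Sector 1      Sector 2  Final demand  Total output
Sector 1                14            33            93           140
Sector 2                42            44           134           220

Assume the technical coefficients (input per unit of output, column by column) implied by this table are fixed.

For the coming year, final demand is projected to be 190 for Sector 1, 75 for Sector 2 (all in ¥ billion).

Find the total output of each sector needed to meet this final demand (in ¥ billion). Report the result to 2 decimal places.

x_1 = 241.85, x_2 = 184.44

Technical coefficients a_ij = z_ij / X_j:
  a_11 = 14/140 = 0.10, a_21 = 42/140 = 0.30
  a_12 = 33/220 = 0.15, a_22 = 44/220 = 0.20
I − A =
  [   0.90    -0.15]
  [  -0.30     0.80]
det(I−A) = (0.90)(0.80) − (-0.15)(-0.30) = 0.6750
adj(I−A) = [[0.80, 0.15], [0.30, 0.90]]
(I − A)⁻¹ = adj(I−A) / det(I−A) ≈
  [   1.1852     0.2222]
  [   0.4444     1.3333]
x = (I − A)⁻¹ d = adj(I−A)·d / det(I−A), with det(I−A) = 0.6750:
  x_1 = (0.80·190 + 0.15·75) / 0.6750 = 163.25 / 0.6750 ≈ 241.85
  x_2 = (0.30·190 + 0.90·75) / 0.6750 = 124.50 / 0.6750 ≈ 184.44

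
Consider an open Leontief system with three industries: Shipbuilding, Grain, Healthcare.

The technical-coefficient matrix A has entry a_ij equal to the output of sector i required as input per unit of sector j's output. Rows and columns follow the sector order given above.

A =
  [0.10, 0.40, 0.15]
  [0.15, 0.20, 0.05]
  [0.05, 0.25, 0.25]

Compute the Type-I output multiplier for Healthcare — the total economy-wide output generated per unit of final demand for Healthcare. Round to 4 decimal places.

I − A =
  [   0.90    -0.40    -0.15]
  [  -0.15     0.80    -0.05]
  [  -0.05    -0.25     0.75]
Cofactors of I−A, C_ij = (−1)^(i+j)·(minor ij) (rows/columns in the sector order above):
  C_11 = (0.80)(0.75) − (-0.05)(-0.25) = 0.5875
  C_12 = −[(-0.15)(0.75) − (-0.05)(-0.05)] = 0.1150
  C_13 = (-0.15)(-0.25) − (0.80)(-0.05) = 0.0775
  C_21 = −[(-0.40)(0.75) − (-0.15)(-0.25)] = 0.3375
  C_22 = (0.90)(0.75) − (-0.15)(-0.05) = 0.6675
  C_23 = −[(0.90)(-0.25) − (-0.40)(-0.05)] = 0.2450
  C_31 = (-0.40)(-0.05) − (-0.15)(0.80) = 0.1400
  C_32 = −[(0.90)(-0.05) − (-0.15)(-0.15)] = 0.0675
  C_33 = (0.90)(0.80) − (-0.40)(-0.15) = 0.6600
det(I−A) = Σ_j (I−A)_1j·C_1j = (0.90)(0.5875) + (-0.40)(0.1150) + (-0.15)(0.0775) = 0.471125
adj(I−A) = Cᵀ =
  [ 0.5875   0.3375   0.1400]
  [ 0.1150   0.6675   0.0675]
  [ 0.0775   0.2450   0.6600]
(I − A)⁻¹ = adj(I−A) / det(I−A) ≈
  [   1.24702     0.71637     0.29716]
  [   0.24410     1.41682     0.14327]
  [   0.16450     0.52003     1.40090]
The output multiplier for sector j is the column-j sum of the Leontief inverse (I − A)⁻¹ = adj(I−A) / det(I−A).
Column H of adj(I−A): (0.1400, 0.0675, 0.6600); det(I−A) = 0.471125.
m_H = (0.1400 + 0.0675 + 0.6600) / 0.471125 = 0.8675 / 0.471125 ≈ 1.8413.

m_H = 1.8413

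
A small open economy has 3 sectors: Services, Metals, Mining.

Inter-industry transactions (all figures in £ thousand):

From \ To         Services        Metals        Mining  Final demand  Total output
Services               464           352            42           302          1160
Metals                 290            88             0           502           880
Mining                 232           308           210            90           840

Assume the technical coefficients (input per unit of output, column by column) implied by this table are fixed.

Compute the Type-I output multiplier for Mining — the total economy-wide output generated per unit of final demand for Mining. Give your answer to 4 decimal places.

m_3 = 1.5713

Technical coefficients a_ij = z_ij / X_j:
  a_11 = 464/1160 = 0.40, a_21 = 290/1160 = 0.25, a_31 = 232/1160 = 0.20
  a_12 = 352/880 = 0.40, a_22 = 88/880 = 0.10, a_32 = 308/880 = 0.35
  a_13 = 42/840 = 0.05, a_23 = 0/840 = 0.00, a_33 = 210/840 = 0.25
I − A =
  [   0.60    -0.40    -0.05]
  [  -0.25     0.90     0.00]
  [  -0.20    -0.35     0.75]
Cofactors of I−A, C_ij = (−1)^(i+j)·(minor ij) (rows/columns in the sector order above):
  C_11 = (0.90)(0.75) − (0.00)(-0.35) = 0.6750
  C_12 = −[(-0.25)(0.75) − (0.00)(-0.20)] = 0.1875
  C_13 = (-0.25)(-0.35) − (0.90)(-0.20) = 0.2675
  C_21 = −[(-0.40)(0.75) − (-0.05)(-0.35)] = 0.3175
  C_22 = (0.60)(0.75) − (-0.05)(-0.20) = 0.4400
  C_23 = −[(0.60)(-0.35) − (-0.40)(-0.20)] = 0.2900
  C_31 = (-0.40)(0.00) − (-0.05)(0.90) = 0.0450
  C_32 = −[(0.60)(0.00) − (-0.05)(-0.25)] = 0.0125
  C_33 = (0.60)(0.90) − (-0.40)(-0.25) = 0.4400
det(I−A) = Σ_j (I−A)_1j·C_1j = (0.60)(0.6750) + (-0.40)(0.1875) + (-0.05)(0.2675) = 0.316625
adj(I−A) = Cᵀ =
  [ 0.6750   0.3175   0.0450]
  [ 0.1875   0.4400   0.0125]
  [ 0.2675   0.2900   0.4400]
(I − A)⁻¹ = adj(I−A) / det(I−A) ≈
  [   2.13186     1.00276     0.14212]
  [   0.59218     1.38966     0.03948]
  [   0.84485     0.91591     1.38966]
The output multiplier for sector j is the column-j sum of the Leontief inverse (I − A)⁻¹ = adj(I−A) / det(I−A).
Column 3 of adj(I−A): (0.0450, 0.0125, 0.4400); det(I−A) = 0.316625.
m_3 = (0.0450 + 0.0125 + 0.4400) / 0.316625 = 0.4975 / 0.316625 ≈ 1.5713.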